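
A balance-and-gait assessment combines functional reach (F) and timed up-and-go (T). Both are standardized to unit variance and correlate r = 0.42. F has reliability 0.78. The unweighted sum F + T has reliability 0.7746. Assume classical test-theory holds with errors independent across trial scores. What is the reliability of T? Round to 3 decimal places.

Var(F+T) = 2 + 2·0.42 = 2.840.
True-score variance = ρ_F + ρ_T + 2·0.42, so 0.7746 = (0.78 + ρ_T + 0.84) / 2.840.
ρ_T = 0.7746·2.840 − 0.78 − 0.84 = 0.580.

0.580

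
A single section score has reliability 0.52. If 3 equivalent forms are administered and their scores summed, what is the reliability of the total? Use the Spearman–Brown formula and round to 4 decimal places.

0.7647

ρ_k = kρ / (1 + (k−1)ρ) = 3·0.52 / (1 + 2·0.52) = 1.560 / 2.040 = 0.7647.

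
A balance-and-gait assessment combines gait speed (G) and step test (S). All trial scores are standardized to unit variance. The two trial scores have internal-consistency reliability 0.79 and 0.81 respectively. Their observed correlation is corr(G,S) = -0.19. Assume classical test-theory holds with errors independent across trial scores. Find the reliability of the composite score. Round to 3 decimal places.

0.753

Var(G+S) = 2 + 2·[(-0.19)] = 2 − 0.38 = 1.62.
Under uncorrelated errors the observed covariances equal the true-score covariances, so only the own-variance terms attenuate.
True-score variance = [0.79 + 0.81] − 0.38 = 1.6 − 0.38 = 1.22.
Reliability = 1.22 / 1.62 = 0.753.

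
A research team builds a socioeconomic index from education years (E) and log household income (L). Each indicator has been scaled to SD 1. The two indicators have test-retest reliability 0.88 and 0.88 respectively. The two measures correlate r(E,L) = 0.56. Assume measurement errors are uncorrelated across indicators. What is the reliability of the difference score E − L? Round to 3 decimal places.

0.727

Var(E−L) = 1 + 1 − 2·0.56 = 2 − 1.12 = 0.88.
Under uncorrelated errors the observed covariances equal the true-score covariances, so only the own-variance terms attenuate.
True-score variance = [0.88 + 0.88] − 1.12 = 1.76 − 1.12 = 0.64.
Reliability = 0.64 / 0.88 = 0.727.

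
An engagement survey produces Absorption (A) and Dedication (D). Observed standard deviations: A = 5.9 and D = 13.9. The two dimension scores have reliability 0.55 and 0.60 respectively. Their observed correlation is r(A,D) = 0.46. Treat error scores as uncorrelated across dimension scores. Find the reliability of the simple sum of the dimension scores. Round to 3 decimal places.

Var(A+D) = 5.9² + 13.9² + 2·[5.9·13.9·0.46] = 228.02 + 75.4492 = 303.469.
With uncorrelated errors the cross-covariances are all true-score covariance, so they carry over unchanged; only the diagonal terms shrink to ρᵢσᵢ².
True-score variance = [5.9²·0.55 + 13.9²·0.60] + 75.4492 = 135.072 + 75.4492 = 210.521.
Reliability = 210.521 / 303.469 = 0.694.

0.694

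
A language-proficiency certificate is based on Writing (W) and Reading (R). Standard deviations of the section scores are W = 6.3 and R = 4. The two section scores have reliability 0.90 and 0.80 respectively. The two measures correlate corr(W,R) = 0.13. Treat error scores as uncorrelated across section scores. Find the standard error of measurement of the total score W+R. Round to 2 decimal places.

Var(total) = 55.69 + 6.552 = 62.242.
True-score variance = 48.521 + 6.552 = 55.073, so reliability = 0.8848.
Error variance = 62.242 − 55.073 = 7.169; SEM = √7.169 = 2.68.

2.68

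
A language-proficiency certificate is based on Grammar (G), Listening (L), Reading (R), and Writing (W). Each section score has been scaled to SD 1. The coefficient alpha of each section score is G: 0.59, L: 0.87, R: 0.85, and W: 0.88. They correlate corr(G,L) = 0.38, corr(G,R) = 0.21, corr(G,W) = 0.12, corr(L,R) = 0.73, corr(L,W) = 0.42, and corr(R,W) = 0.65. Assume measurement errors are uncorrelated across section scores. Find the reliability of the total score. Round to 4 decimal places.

0.9102

Var(G+L+R+W) = 4 + 2·[0.38 + 0.21 + 0.12 + 0.73 + 0.42 + 0.65] = 4 + 5.02 = 9.02.
Because errors are independent across components, Cov(Tᵢ,Tⱼ) = Cov(Xᵢ,Xⱼ); the off-diagonal part of the true-score variance is the same as above.
True-score variance = [0.59 + 0.87 + 0.85 + 0.88] + 5.02 = 3.19 + 5.02 = 8.21.
Reliability = 8.21 / 9.02 = 0.9102.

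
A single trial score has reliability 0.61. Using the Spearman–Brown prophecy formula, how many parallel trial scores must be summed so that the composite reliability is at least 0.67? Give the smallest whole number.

2

k ≥ ρ*(1−ρ₁)/(ρ₁(1−ρ*)) = 0.67·0.39 / (0.61·0.33) = 1.298.
Smallest integer k = 2.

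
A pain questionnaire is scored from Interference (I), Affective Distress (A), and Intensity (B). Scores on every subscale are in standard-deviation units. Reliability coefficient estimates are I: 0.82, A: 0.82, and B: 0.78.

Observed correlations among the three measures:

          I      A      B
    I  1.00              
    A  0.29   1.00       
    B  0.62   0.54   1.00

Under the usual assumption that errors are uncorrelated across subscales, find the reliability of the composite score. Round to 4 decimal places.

Var(I+A+B) = 3 + 2·[0.29 + 0.62 + 0.54] = 3 + 2.9 = 5.9.
With uncorrelated errors the cross-covariances are all true-score covariance, so they carry over unchanged; only the diagonal terms shrink to ρᵢσᵢ².
True-score variance = [0.82 + 0.82 + 0.78] + 2.9 = 2.42 + 2.9 = 5.32.
Reliability = 5.32 / 5.9 = 0.9017.

0.9017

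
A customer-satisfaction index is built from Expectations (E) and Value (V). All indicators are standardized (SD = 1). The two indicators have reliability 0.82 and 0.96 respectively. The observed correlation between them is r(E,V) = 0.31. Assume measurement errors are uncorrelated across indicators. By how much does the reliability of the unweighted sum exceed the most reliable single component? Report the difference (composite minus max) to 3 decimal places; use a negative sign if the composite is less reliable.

-0.044

Var(sum) = 2 + 0.62 = 2.62; true-score variance = 1.78 + 0.62 = 2.4; composite reliability = 0.9160.
Max component reliability = 0.9600.
Difference = 0.9160 − 0.9600 = -0.044.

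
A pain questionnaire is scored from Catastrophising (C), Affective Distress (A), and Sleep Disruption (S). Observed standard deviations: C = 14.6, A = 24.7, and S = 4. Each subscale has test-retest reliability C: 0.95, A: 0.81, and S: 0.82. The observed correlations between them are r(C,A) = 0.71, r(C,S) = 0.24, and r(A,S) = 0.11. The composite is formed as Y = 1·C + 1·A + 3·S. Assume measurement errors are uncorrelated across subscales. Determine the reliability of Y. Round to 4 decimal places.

Var(Y) = 14.6² + 24.7² + 3²·4² + 2·[14.6·24.7·0.71 + 3·14.6·4·0.24 + 3·24.7·4·0.11] = 967.25 + 661.384 = 1628.63.
Because errors are independent across components, Cov(Tᵢ,Tⱼ) = Cov(Xᵢ,Xⱼ); the off-diagonal part of the true-score variance is the same as above.
True-score variance = [14.6²·0.95 + 24.7²·0.81 + 3²·4²·0.82] + 661.384 = 814.755 + 661.384 = 1476.14.
Reliability = 1476.14 / 1628.63 = 0.9064.

0.9064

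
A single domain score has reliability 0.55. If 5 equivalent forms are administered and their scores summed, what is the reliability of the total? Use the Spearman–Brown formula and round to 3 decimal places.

0.859

ρ_k = kρ / (1 + (k−1)ρ) = 5·0.55 / (1 + 4·0.55) = 2.750 / 3.200 = 0.859.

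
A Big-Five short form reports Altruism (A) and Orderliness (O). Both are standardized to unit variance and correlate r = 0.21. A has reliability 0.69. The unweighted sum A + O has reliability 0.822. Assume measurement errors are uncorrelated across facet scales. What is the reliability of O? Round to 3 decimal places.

Var(A+O) = 2 + 2·0.21 = 2.420.
True-score variance = ρ_A + ρ_O + 2·0.21, so 0.822 = (0.69 + ρ_O + 0.42) / 2.420.
ρ_O = 0.822·2.420 − 0.69 − 0.42 = 0.879.

0.879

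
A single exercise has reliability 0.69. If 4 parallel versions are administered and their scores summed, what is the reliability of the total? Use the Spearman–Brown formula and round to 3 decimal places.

0.899

ρ_k = kρ / (1 + (k−1)ρ) = 4·0.69 / (1 + 3·0.69) = 2.760 / 3.070 = 0.899.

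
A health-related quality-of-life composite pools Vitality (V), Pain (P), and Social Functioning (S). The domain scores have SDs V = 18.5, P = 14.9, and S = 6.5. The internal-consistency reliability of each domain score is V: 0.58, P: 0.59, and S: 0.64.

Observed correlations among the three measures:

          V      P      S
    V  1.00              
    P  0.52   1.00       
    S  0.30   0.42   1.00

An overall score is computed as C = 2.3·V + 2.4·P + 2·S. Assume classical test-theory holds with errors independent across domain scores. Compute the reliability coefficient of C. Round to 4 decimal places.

0.7581

Var(C) = 2.3²·18.5² + 2.4²·14.9² + 2²·6.5² + 2·[5.52·18.5·14.9·0.52 + 4.6·18.5·6.5·0.30 + 4.8·14.9·6.5·0.42] = 3258.28 + 2304.84 = 5563.12.
Under uncorrelated errors the observed covariances equal the true-score covariances, so only the own-variance terms attenuate.
True-score variance = [2.3²·18.5²·0.58 + 2.4²·14.9²·0.59 + 2²·6.5²·0.64] + 2304.84 = 1912.73 + 2304.84 = 4217.57.
Reliability = 4217.57 / 5563.12 = 0.7581.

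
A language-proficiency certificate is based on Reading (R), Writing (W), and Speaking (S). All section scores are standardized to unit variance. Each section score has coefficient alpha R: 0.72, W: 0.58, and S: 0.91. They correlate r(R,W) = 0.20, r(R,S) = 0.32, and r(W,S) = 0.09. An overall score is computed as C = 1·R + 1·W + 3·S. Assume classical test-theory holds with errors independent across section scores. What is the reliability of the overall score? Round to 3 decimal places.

Var(C) = 1 + 1 + 3² + 2·[0.20 + 3·0.32 + 3·0.09] = 11 + 2.86 = 13.86.
With uncorrelated errors the cross-covariances are all true-score covariance, so they carry over unchanged; only the diagonal terms shrink to ρᵢσᵢ².
True-score variance = [0.72 + 0.58 + 3²·0.91] + 2.86 = 9.49 + 2.86 = 12.35.
Reliability = 12.35 / 13.86 = 0.891.

0.891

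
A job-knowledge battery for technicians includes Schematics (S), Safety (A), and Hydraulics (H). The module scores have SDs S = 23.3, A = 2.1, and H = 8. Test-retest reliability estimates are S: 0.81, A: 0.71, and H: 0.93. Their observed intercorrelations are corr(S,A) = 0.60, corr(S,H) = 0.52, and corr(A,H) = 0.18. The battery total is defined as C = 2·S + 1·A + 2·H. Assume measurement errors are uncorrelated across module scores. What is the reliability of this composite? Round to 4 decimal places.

0.8706

Var(C) = 2²·23.3² + 2.1² + 2²·8² + 2·[2·23.3·2.1·0.60 + 4·23.3·8·0.52 + 2·2.1·8·0.18] = 2431.97 + 904.952 = 3336.92.
With uncorrelated errors the cross-covariances are all true-score covariance, so they carry over unchanged; only the diagonal terms shrink to ρᵢσᵢ².
True-score variance = [2²·23.3²·0.81 + 2.1²·0.71 + 2²·8²·0.93] + 904.952 = 2000.17 + 904.952 = 2905.13.
Reliability = 2905.13 / 3336.92 = 0.8706.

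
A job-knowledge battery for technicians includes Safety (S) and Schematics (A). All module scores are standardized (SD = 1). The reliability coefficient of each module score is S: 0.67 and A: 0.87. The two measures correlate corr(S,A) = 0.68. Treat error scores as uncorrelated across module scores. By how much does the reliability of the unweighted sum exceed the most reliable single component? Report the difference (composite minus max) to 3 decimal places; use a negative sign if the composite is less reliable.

Var(sum) = 2 + 1.36 = 3.36; true-score variance = 1.54 + 1.36 = 2.9; composite reliability = 0.8631.
Max component reliability = 0.8700.
Difference = 0.8631 − 0.8700 = -0.007.

-0.007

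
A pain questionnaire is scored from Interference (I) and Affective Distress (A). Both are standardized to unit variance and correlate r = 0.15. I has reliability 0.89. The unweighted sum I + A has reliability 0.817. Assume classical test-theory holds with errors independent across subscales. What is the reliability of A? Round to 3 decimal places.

Var(I+A) = 2 + 2·0.15 = 2.300.
True-score variance = ρ_I + ρ_A + 2·0.15, so 0.817 = (0.89 + ρ_A + 0.30) / 2.300.
ρ_A = 0.817·2.300 − 0.89 − 0.30 = 0.689.

0.689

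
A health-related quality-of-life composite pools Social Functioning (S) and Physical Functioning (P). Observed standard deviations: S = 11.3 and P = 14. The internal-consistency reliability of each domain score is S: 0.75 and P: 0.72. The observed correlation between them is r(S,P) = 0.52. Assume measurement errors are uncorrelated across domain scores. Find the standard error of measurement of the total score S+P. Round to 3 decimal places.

Var(total) = 323.69 + 164.528 = 488.218.
True-score variance = 236.888 + 164.528 = 401.416, so reliability = 0.8222.
Error variance = 488.218 − 401.416 = 86.8025; SEM = √86.8025 = 9.317.

9.317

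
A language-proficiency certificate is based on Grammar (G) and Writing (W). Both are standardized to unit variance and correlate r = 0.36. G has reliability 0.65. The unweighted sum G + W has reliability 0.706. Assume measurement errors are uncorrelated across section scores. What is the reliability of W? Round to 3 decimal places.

0.550

Var(G+W) = 2 + 2·0.36 = 2.720.
True-score variance = ρ_G + ρ_W + 2·0.36, so 0.706 = (0.65 + ρ_W + 0.72) / 2.720.
ρ_W = 0.706·2.720 − 0.65 − 0.72 = 0.550.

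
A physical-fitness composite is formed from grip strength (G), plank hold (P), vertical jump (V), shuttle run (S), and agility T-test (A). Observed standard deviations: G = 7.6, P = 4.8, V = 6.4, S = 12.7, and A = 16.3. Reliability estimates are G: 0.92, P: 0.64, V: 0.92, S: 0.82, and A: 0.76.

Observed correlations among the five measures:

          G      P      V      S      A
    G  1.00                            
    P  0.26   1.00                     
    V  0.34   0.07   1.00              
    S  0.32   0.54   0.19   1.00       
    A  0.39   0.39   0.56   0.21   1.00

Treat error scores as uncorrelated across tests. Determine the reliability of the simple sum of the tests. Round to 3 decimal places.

0.903

Var(G+P+V+S+A) = 7.6² + 4.8² + 6.4² + 12.7² + 16.3² + 2·[7.6·4.8·0.26 + 7.6·6.4·0.34 + 7.6·12.7·0.32 + 7.6·16.3·0.39 + 4.8·6.4·0.07 + 4.8·12.7·0.54 + 4.8·16.3·0.39 + 6.4·12.7·0.19 + 6.4·16.3·0.56 + 12.7·16.3·0.21] = 548.74 + 576.278 = 1125.02.
Because errors are independent across components, Cov(Tᵢ,Tⱼ) = Cov(Xᵢ,Xⱼ); the off-diagonal part of the true-score variance is the same as above.
True-score variance = [7.6²·0.92 + 4.8²·0.64 + 6.4²·0.92 + 12.7²·0.82 + 16.3²·0.76] + 576.278 = 439.75 + 576.278 = 1016.03.
Reliability = 1016.03 / 1125.02 = 0.903.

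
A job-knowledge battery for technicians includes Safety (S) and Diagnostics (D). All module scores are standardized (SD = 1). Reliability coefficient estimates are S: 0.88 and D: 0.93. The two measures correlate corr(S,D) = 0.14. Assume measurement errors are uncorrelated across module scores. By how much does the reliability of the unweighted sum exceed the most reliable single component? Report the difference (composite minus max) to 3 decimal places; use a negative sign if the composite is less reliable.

Var(sum) = 2 + 0.28 = 2.28; true-score variance = 1.81 + 0.28 = 2.09; composite reliability = 0.9167.
Max component reliability = 0.9300.
Difference = 0.9167 − 0.9300 = -0.013.

-0.013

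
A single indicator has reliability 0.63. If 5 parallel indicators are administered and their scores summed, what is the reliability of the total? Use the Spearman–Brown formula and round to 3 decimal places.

0.895

ρ_k = kρ / (1 + (k−1)ρ) = 5·0.63 / (1 + 4·0.63) = 3.150 / 3.520 = 0.895.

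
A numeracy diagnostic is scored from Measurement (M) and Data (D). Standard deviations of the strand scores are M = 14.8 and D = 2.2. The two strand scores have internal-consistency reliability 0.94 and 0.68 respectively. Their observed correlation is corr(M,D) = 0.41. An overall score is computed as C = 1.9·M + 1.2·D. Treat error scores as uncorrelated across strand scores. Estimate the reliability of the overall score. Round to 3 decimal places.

0.942

Var(C) = 1.9²·14.8² + 1.2²·2.2² + 2·[2.28·14.8·2.2·0.41] = 797.704 + 60.8742 = 858.578.
Under uncorrelated errors the observed covariances equal the true-score covariances, so only the own-variance terms attenuate.
True-score variance = [1.9²·14.8²·0.94 + 1.2²·2.2²·0.68] + 60.8742 = 748.03 + 60.8742 = 808.904.
Reliability = 808.904 / 858.578 = 0.942.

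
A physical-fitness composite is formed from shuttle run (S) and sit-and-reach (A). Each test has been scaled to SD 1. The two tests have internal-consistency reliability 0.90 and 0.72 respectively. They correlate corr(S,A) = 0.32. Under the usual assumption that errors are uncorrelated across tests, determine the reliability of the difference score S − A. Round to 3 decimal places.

0.721

Var(S−A) = 1 + 1 − 2·0.32 = 2 − 0.64 = 1.36.
Under uncorrelated errors the observed covariances equal the true-score covariances, so only the own-variance terms attenuate.
True-score variance = [0.90 + 0.72] − 0.64 = 1.62 − 0.64 = 0.98.
Reliability = 0.98 / 1.36 = 0.721.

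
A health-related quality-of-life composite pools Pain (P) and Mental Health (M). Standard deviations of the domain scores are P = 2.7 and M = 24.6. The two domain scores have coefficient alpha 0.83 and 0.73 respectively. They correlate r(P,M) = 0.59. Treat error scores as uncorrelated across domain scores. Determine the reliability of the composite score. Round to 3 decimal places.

0.762

Var(P+M) = 2.7² + 24.6² + 2·[2.7·24.6·0.59] = 612.45 + 78.3756 = 690.826.
Under uncorrelated errors the observed covariances equal the true-score covariances, so only the own-variance terms attenuate.
True-score variance = [2.7²·0.83 + 24.6²·0.73] + 78.3756 = 447.818 + 78.3756 = 526.193.
Reliability = 526.193 / 690.826 = 0.762.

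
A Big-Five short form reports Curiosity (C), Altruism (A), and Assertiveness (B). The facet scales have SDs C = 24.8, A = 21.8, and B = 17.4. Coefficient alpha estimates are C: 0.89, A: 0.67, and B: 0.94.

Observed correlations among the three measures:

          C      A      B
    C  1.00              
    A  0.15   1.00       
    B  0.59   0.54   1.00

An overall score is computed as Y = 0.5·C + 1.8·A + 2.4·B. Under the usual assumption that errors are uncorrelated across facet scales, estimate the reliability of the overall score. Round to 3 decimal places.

Var(Y) = 0.5²·24.8² + 1.8²·21.8² + 2.4²·17.4² + 2·[0.9·24.8·21.8·0.15 + 1.2·24.8·17.4·0.59 + 4.32·21.8·17.4·0.54] = 3437.44 + 2526.76 = 5964.2.
With uncorrelated errors the cross-covariances are all true-score covariance, so they carry over unchanged; only the diagonal terms shrink to ρᵢσᵢ².
True-score variance = [0.5²·24.8²·0.89 + 1.8²·21.8²·0.67 + 2.4²·17.4²·0.94] + 2526.76 = 2807.76 + 2526.76 = 5334.52.
Reliability = 5334.52 / 5964.2 = 0.894.

0.894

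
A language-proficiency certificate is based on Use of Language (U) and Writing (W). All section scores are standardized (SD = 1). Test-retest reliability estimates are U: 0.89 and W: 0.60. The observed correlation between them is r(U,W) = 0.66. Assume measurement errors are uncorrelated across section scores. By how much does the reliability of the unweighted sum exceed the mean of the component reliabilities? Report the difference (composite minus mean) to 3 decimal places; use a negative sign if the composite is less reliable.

0.101

Var(sum) = 2 + 1.32 = 3.32; true-score variance = 1.49 + 1.32 = 2.81; composite reliability = 0.8464.
Mean component reliability = 0.7450.
Difference = 0.8464 − 0.7450 = 0.101.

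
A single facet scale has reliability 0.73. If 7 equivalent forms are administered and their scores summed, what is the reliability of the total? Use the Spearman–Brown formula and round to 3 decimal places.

ρ_k = kρ / (1 + (k−1)ρ) = 7·0.73 / (1 + 6·0.73) = 5.110 / 5.380 = 0.950.

0.950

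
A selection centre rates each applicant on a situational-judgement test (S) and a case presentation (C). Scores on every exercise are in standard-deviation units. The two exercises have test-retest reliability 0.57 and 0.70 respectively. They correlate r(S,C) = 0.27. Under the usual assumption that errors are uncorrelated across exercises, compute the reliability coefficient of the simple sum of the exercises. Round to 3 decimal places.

0.713

Var(S+C) = 2 + 2·[0.27] = 2 + 0.54 = 2.54.
With uncorrelated errors the cross-covariances are all true-score covariance, so they carry over unchanged; only the diagonal terms shrink to ρᵢσᵢ².
True-score variance = [0.57 + 0.70] + 0.54 = 1.27 + 0.54 = 1.81.
Reliability = 1.81 / 2.54 = 0.713.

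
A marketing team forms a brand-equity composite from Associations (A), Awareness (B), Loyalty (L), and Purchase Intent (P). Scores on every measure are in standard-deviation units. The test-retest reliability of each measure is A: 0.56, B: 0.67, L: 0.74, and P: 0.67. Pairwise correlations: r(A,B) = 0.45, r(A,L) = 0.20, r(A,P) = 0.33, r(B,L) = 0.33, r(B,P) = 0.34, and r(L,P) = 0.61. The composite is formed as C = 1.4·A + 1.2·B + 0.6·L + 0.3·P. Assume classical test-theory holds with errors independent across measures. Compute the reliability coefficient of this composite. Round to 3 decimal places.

0.789

Var(C) = 1.4² + 1.2² + 0.6² + 0.3² + 2·[1.68·0.45 + 0.84·0.20 + 0.42·0.33 + 0.72·0.33 + 0.36·0.34 + 0.18·0.61] = 3.85 + 3.0648 = 6.9148.
With uncorrelated errors the cross-covariances are all true-score covariance, so they carry over unchanged; only the diagonal terms shrink to ρᵢσᵢ².
True-score variance = [1.4²·0.56 + 1.2²·0.67 + 0.6²·0.74 + 0.3²·0.67] + 3.0648 = 2.3891 + 3.0648 = 5.4539.
Reliability = 5.4539 / 6.9148 = 0.789.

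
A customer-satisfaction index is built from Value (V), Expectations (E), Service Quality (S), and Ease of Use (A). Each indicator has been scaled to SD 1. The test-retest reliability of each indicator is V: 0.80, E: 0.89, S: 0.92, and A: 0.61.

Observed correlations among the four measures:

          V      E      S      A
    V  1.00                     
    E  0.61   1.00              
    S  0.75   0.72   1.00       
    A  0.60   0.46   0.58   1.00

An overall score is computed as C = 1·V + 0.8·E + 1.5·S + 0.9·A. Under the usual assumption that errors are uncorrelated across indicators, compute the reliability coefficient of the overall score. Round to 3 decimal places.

Var(C) = 1 + 0.8² + 1.5² + 0.9² + 2·[0.8·0.61 + 1.5·0.75 + 0.9·0.60 + 1.2·0.72 + 0.72·0.46 + 1.35·0.58] = 4.7 + 8.2624 = 12.9624.
Because errors are independent across components, Cov(Tᵢ,Tⱼ) = Cov(Xᵢ,Xⱼ); the off-diagonal part of the true-score variance is the same as above.
True-score variance = [0.80 + 0.8²·0.89 + 1.5²·0.92 + 0.9²·0.61] + 8.2624 = 3.9337 + 8.2624 = 12.1961.
Reliability = 12.1961 / 12.9624 = 0.941.

0.941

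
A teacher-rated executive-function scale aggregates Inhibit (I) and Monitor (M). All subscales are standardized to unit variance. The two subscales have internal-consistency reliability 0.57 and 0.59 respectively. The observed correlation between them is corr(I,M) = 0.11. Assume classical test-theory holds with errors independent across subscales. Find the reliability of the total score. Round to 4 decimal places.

0.6216

Var(I+M) = 2 + 2·[0.11] = 2 + 0.22 = 2.22.
Because errors are independent across components, Cov(Tᵢ,Tⱼ) = Cov(Xᵢ,Xⱼ); the off-diagonal part of the true-score variance is the same as above.
True-score variance = [0.57 + 0.59] + 0.22 = 1.16 + 0.22 = 1.38.
Reliability = 1.38 / 2.22 = 0.6216.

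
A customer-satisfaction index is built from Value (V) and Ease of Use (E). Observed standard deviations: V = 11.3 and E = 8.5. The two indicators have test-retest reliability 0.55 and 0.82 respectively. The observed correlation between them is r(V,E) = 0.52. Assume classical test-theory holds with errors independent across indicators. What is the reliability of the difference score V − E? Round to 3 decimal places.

Var(V−E) = 11.3² + 8.5² − 2·11.3·8.5·0.52 = 199.94 − 99.892 = 100.048.
With uncorrelated errors the cross-covariances are all true-score covariance, so they carry over unchanged; only the diagonal terms shrink to ρᵢσᵢ².
True-score variance = [11.3²·0.55 + 8.5²·0.82] − 99.892 = 129.475 − 99.892 = 29.5825.
Reliability = 29.5825 / 100.048 = 0.296.

0.296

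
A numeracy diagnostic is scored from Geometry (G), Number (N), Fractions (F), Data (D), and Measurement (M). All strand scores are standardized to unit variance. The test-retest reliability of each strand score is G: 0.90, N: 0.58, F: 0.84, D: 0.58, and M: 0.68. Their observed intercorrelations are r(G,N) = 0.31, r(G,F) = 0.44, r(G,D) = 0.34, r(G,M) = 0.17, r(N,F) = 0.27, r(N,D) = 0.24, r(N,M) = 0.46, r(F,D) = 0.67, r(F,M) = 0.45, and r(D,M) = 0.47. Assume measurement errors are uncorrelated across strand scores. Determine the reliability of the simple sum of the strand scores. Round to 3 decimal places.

Var(G+N+F+D+M) = 5 + 2·[0.31 + 0.44 + 0.34 + 0.17 + 0.27 + 0.24 + 0.46 + 0.67 + 0.45 + 0.47] = 5 + 7.64 = 12.64.
With uncorrelated errors the cross-covariances are all true-score covariance, so they carry over unchanged; only the diagonal terms shrink to ρᵢσᵢ².
True-score variance = [0.90 + 0.58 + 0.84 + 0.58 + 0.68] + 7.64 = 3.58 + 7.64 = 11.22.
Reliability = 11.22 / 12.64 = 0.888.

0.888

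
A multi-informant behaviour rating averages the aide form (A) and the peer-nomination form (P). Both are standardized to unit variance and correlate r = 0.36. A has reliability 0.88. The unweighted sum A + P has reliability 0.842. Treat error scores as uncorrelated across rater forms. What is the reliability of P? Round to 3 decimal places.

0.690

Var(A+P) = 2 + 2·0.36 = 2.720.
True-score variance = ρ_A + ρ_P + 2·0.36, so 0.842 = (0.88 + ρ_P + 0.72) / 2.720.
ρ_P = 0.842·2.720 − 0.88 − 0.72 = 0.690.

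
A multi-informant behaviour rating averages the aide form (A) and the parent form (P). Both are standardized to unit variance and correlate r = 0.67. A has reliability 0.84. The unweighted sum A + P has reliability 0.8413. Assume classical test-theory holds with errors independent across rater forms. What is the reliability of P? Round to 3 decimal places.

Var(A+P) = 2 + 2·0.67 = 3.340.
True-score variance = ρ_A + ρ_P + 2·0.67, so 0.8413 = (0.84 + ρ_P + 1.34) / 3.340.
ρ_P = 0.8413·3.340 − 0.84 − 1.34 = 0.630.

0.630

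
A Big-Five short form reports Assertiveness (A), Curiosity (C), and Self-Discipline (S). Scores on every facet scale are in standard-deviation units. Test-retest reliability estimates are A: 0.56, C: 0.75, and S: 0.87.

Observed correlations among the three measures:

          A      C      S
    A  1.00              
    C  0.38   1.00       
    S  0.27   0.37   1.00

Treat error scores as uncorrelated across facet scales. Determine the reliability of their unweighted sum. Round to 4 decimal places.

Var(A+C+S) = 3 + 2·[0.38 + 0.27 + 0.37] = 3 + 2.04 = 5.04.
With uncorrelated errors the cross-covariances are all true-score covariance, so they carry over unchanged; only the diagonal terms shrink to ρᵢσᵢ².
True-score variance = [0.56 + 0.75 + 0.87] + 2.04 = 2.18 + 2.04 = 4.22.
Reliability = 4.22 / 5.04 = 0.8373.

0.8373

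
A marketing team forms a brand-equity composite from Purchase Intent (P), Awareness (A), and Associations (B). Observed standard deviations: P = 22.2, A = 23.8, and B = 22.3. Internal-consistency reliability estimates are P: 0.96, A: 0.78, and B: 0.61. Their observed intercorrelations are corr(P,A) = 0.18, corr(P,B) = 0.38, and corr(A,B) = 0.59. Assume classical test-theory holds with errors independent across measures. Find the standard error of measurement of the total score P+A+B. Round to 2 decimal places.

18.39

Var(total) = 1556.57 + 1192.73 = 2749.3.
True-score variance = 1218.3 + 1192.73 = 2411.02, so reliability = 0.8770.
Error variance = 2749.3 − 2411.02 = 338.274; SEM = √338.274 = 18.39.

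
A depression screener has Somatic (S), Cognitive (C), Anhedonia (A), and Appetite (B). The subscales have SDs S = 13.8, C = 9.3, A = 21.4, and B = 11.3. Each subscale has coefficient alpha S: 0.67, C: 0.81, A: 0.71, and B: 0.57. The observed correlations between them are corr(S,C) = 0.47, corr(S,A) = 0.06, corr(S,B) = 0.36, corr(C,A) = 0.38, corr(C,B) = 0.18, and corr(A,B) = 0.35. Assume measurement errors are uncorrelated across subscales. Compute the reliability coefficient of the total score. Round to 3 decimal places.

0.821

Var(S+C+A+B) = 13.8² + 9.3² + 21.4² + 11.3² + 2·[13.8·9.3·0.47 + 13.8·21.4·0.06 + 13.8·11.3·0.36 + 9.3·21.4·0.38 + 9.3·11.3·0.18 + 21.4·11.3·0.35] = 862.58 + 626.716 = 1489.3.
With uncorrelated errors the cross-covariances are all true-score covariance, so they carry over unchanged; only the diagonal terms shrink to ρᵢσᵢ².
True-score variance = [13.8²·0.67 + 9.3²·0.81 + 21.4²·0.71 + 11.3²·0.57] + 626.716 = 595.587 + 626.716 = 1222.3.
Reliability = 1222.3 / 1489.3 = 0.821.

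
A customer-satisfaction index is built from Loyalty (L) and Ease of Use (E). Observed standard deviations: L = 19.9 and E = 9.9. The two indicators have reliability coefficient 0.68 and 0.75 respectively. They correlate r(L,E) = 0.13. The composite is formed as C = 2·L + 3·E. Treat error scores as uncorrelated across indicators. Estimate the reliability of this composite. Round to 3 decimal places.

Var(C) = 2²·19.9² + 3²·9.9² + 2·[6·19.9·9.9·0.13] = 2466.13 + 307.336 = 2773.47.
Under uncorrelated errors the observed covariances equal the true-score covariances, so only the own-variance terms attenuate.
True-score variance = [2²·19.9²·0.68 + 3²·9.9²·0.75] + 307.336 = 1738.71 + 307.336 = 2046.05.
Reliability = 2046.05 / 2773.47 = 0.738.

0.738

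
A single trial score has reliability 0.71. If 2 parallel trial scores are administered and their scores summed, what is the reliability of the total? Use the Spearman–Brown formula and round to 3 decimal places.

ρ_k = kρ / (1 + (k−1)ρ) = 2·0.71 / (1 + 1·0.71) = 1.420 / 1.710 = 0.830.

0.830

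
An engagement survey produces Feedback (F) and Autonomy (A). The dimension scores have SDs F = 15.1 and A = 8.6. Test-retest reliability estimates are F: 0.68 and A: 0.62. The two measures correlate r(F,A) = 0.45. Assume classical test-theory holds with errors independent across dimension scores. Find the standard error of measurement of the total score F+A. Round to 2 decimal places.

Var(total) = 301.97 + 116.874 = 418.844.
True-score variance = 200.902 + 116.874 = 317.776, so reliability = 0.7587.
Error variance = 418.844 − 317.776 = 101.068; SEM = √101.068 = 10.05.

10.05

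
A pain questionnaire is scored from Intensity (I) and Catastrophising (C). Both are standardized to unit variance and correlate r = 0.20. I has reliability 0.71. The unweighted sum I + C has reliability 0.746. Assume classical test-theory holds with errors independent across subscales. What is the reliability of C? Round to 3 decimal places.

Var(I+C) = 2 + 2·0.20 = 2.400.
True-score variance = ρ_I + ρ_C + 2·0.20, so 0.746 = (0.71 + ρ_C + 0.40) / 2.400.
ρ_C = 0.746·2.400 − 0.71 − 0.40 = 0.680.

0.680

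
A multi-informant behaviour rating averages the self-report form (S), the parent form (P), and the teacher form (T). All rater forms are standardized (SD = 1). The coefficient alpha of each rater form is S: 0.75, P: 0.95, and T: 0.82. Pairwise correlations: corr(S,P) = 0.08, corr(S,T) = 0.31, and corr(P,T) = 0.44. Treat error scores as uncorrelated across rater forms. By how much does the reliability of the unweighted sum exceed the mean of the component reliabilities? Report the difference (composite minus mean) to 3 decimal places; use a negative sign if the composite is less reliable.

Var(sum) = 3 + 1.66 = 4.66; true-score variance = 2.52 + 1.66 = 4.18; composite reliability = 0.8970.
Mean component reliability = 0.8400.
Difference = 0.8970 − 0.8400 = 0.057.

0.057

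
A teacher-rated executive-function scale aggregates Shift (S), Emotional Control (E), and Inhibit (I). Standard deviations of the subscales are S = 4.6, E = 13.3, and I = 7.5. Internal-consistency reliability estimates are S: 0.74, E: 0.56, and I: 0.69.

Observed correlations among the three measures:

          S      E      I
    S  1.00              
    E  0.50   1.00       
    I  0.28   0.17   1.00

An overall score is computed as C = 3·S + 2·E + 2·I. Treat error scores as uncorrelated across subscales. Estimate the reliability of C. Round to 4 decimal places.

0.7528

Var(C) = 3²·4.6² + 2²·13.3² + 2²·7.5² + 2·[6·4.6·13.3·0.50 + 6·4.6·7.5·0.28 + 4·13.3·7.5·0.17] = 1123 + 618.66 = 1741.66.
With uncorrelated errors the cross-covariances are all true-score covariance, so they carry over unchanged; only the diagonal terms shrink to ρᵢσᵢ².
True-score variance = [3²·4.6²·0.74 + 2²·13.3²·0.56 + 2²·7.5²·0.69] + 618.66 = 692.409 + 618.66 = 1311.07.
Reliability = 1311.07 / 1741.66 = 0.7528.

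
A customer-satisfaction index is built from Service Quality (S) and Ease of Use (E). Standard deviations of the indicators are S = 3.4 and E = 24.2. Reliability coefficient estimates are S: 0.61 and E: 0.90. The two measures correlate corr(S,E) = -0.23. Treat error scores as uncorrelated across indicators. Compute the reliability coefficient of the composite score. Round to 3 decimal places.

0.887

Var(S+E) = 3.4² + 24.2² + 2·[3.4·24.2·(-0.23)] = 597.2 − 37.8488 = 559.351.
Because errors are independent across components, Cov(Tᵢ,Tⱼ) = Cov(Xᵢ,Xⱼ); the off-diagonal part of the true-score variance is the same as above.
True-score variance = [3.4²·0.61 + 24.2²·0.90] − 37.8488 = 534.128 − 37.8488 = 496.279.
Reliability = 496.279 / 559.351 = 0.887.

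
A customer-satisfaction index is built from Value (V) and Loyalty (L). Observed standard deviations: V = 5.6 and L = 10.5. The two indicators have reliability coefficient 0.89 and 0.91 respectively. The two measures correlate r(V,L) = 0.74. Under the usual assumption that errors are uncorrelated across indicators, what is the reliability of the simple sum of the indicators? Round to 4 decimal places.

Var(V+L) = 5.6² + 10.5² + 2·[5.6·10.5·0.74] = 141.61 + 87.024 = 228.634.
Under uncorrelated errors the observed covariances equal the true-score covariances, so only the own-variance terms attenuate.
True-score variance = [5.6²·0.89 + 10.5²·0.91] + 87.024 = 128.238 + 87.024 = 215.262.
Reliability = 215.262 / 228.634 = 0.9415.

0.9415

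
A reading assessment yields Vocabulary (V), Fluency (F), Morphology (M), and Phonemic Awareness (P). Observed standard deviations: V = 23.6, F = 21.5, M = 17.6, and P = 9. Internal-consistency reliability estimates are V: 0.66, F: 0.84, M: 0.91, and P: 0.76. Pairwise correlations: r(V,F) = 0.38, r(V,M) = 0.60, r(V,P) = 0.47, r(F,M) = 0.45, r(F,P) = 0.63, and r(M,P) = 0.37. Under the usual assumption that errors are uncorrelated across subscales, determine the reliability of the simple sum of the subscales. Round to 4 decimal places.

0.9028

Var(V+F+M+P) = 23.6² + 21.5² + 17.6² + 9² + 2·[23.6·21.5·0.38 + 23.6·17.6·0.60 + 23.6·9·0.47 + 21.5·17.6·0.45 + 21.5·9·0.63 + 17.6·9·0.37] = 1409.97 + 1785.3 = 3195.27.
Because errors are independent across components, Cov(Tᵢ,Tⱼ) = Cov(Xᵢ,Xⱼ); the off-diagonal part of the true-score variance is the same as above.
True-score variance = [23.6²·0.66 + 21.5²·0.84 + 17.6²·0.91 + 9²·0.76] + 1785.3 = 1099.33 + 1785.3 = 2884.62.
Reliability = 2884.62 / 3195.27 = 0.9028.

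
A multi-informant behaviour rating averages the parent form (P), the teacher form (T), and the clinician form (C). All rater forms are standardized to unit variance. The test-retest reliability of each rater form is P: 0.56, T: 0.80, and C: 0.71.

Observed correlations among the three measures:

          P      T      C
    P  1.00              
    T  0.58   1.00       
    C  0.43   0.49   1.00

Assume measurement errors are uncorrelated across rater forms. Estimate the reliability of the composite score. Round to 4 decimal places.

Var(P+T+C) = 3 + 2·[0.58 + 0.43 + 0.49] = 3 + 3 = 6.
With uncorrelated errors the cross-covariances are all true-score covariance, so they carry over unchanged; only the diagonal terms shrink to ρᵢσᵢ².
True-score variance = [0.56 + 0.80 + 0.71] + 3 = 2.07 + 3 = 5.07.
Reliability = 5.07 / 6 = 0.8450.

0.8450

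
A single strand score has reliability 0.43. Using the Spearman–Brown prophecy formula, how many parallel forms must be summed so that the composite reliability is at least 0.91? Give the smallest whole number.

14

k ≥ ρ*(1−ρ₁)/(ρ₁(1−ρ*)) = 0.91·0.57 / (0.43·0.09) = 13.403.
Smallest integer k = 14.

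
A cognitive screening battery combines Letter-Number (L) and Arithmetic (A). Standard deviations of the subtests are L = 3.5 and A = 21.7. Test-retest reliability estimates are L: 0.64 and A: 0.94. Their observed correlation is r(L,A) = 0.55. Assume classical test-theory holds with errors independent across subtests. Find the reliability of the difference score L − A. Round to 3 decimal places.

Var(L−A) = 3.5² + 21.7² − 2·3.5·21.7·0.55 = 483.14 − 83.545 = 399.595.
Because errors are independent across components, Cov(Tᵢ,Tⱼ) = Cov(Xᵢ,Xⱼ); the off-diagonal part of the true-score variance is the same as above.
True-score variance = [3.5²·0.64 + 21.7²·0.94] − 83.545 = 450.477 − 83.545 = 366.932.
Reliability = 366.932 / 399.595 = 0.918.

0.918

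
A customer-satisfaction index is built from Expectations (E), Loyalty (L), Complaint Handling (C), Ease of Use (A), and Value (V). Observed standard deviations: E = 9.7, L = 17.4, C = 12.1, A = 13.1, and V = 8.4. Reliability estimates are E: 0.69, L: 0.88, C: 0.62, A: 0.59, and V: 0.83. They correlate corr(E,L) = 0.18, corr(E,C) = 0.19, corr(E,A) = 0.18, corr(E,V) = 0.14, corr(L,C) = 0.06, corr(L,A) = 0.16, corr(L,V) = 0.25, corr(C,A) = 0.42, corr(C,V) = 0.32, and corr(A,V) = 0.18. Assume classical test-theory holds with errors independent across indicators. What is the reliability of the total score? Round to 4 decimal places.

0.8513

Var(E+L+C+A+V) = 9.7² + 17.4² + 12.1² + 13.1² + 8.4² + 2·[9.7·17.4·0.18 + 9.7·12.1·0.19 + 9.7·13.1·0.18 + 9.7·8.4·0.14 + 17.4·12.1·0.06 + 17.4·13.1·0.16 + 17.4·8.4·0.25 + 12.1·13.1·0.42 + 12.1·8.4·0.32 + 13.1·8.4·0.18] = 785.43 + 583.019 = 1368.45.
Under uncorrelated errors the observed covariances equal the true-score covariances, so only the own-variance terms attenuate.
True-score variance = [9.7²·0.69 + 17.4²·0.88 + 12.1²·0.62 + 13.1²·0.59 + 8.4²·0.83] + 583.019 = 581.94 + 583.019 = 1164.96.
Reliability = 1164.96 / 1368.45 = 0.8513.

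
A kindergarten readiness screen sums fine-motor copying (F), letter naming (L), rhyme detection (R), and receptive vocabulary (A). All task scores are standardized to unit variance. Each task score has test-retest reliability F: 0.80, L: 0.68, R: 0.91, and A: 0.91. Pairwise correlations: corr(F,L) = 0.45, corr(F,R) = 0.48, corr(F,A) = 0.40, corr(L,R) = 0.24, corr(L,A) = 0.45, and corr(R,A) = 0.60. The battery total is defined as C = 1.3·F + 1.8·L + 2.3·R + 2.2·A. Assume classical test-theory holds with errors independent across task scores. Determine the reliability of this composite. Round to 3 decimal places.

0.933

Var(C) = 1.3² + 1.8² + 2.3² + 2.2² + 2·[2.34·0.45 + 2.99·0.48 + 2.86·0.40 + 4.14·0.24 + 3.96·0.45 + 5.06·0.60] = 15.06 + 18.8876 = 33.9476.
Under uncorrelated errors the observed covariances equal the true-score covariances, so only the own-variance terms attenuate.
True-score variance = [1.3²·0.80 + 1.8²·0.68 + 2.3²·0.91 + 2.2²·0.91] + 18.8876 = 12.7735 + 18.8876 = 31.6611.
Reliability = 31.6611 / 33.9476 = 0.933.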